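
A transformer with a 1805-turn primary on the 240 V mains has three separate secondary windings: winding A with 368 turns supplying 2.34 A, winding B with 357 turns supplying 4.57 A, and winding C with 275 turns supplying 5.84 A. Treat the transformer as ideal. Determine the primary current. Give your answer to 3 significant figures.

V_A = 240 × 368/1805 = 48.931 V; V_B = 240 × 357/1805 = 47.468 V; V_C = 240 × 275/1805 = 36.565 V.
P_out = V_A I_A + V_B I_B + V_C I_C = 48.931×2.34 + 47.468×4.57 + 36.565×5.84 = 114.50 + 216.93 + 213.54 = 544.97 W.
Ideal ⇒ P_in = P_out, so I_p = P_out/V_p = 544.97/240 = 2.27 A.

I_p ≈ 2.27 A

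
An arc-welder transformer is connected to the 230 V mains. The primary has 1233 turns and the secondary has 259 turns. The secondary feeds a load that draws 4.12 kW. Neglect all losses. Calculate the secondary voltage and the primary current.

V_s = V_p × N_s/N_p = 230 × 259/1233 = 48.313 V.
I_s = P/V_s = 4120/48.313 = 85.277 A.
I_p = I_s × N_s/N_p = 85.277 × 259/1233 = 17.9 A.

V_s ≈ 48.3 V, I_p ≈ 17.9 A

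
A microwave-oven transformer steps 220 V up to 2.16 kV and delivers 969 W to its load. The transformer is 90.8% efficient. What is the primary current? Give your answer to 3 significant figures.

P_in = P_out/η = 969/0.908 = 1067.2 W.
I_p = P_in/V_p = 1067.2/220 = 4.85 A.

I_p ≈ 4.85 A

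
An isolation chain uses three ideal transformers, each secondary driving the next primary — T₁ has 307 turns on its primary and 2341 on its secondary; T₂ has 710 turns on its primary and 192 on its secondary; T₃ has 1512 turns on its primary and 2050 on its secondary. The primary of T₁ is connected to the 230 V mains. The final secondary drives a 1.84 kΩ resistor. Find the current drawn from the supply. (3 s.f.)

I_supply ≈ 0.977 A

Secondary of T₁: V = 230.00 × 2341/307 = 1753.8 V.
Secondary of T₂: V = 1753.8 × 192/710 = 474.28 V.
Secondary of T₃: V = 474.28 × 2050/1512 = 643.04 V.
I_load = 643.04/1840 = 0.34948 A, so P_out = 643.04 × 0.34948 = 224.73 W.
All ideal ⇒ P_in = P_out, so I_supply = 224.73/230 = 0.977 A.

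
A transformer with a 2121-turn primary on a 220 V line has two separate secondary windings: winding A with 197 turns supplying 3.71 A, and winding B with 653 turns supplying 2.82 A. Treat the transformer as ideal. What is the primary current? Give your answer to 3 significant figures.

V_A = 220 × 197/2121 = 20.434 V; V_B = 220 × 653/2121 = 67.732 V.
P_out = V_A I_A + V_B I_B = 20.434×3.71 + 67.732×2.82 = 75.809 + 191.00 = 266.81 W.
Ideal ⇒ P_in = P_out, so I_p = P_out/V_p = 266.81/220 = 1.21 A.

I_p ≈ 1.21 A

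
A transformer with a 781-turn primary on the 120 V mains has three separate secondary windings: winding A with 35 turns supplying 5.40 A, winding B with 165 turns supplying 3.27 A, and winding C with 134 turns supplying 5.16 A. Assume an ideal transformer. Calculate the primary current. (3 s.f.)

V_A = 120 × 35/781 = 5.3777 V; V_B = 120 × 165/781 = 25.352 V; V_C = 120 × 134/781 = 20.589 V.
P_out = V_A I_A + V_B I_B + V_C I_C = 5.3777×5.40 + 25.352×3.27 + 20.589×5.16 = 29.040 + 82.901 + 106.24 = 218.18 W.
Ideal ⇒ P_in = P_out, so I_p = P_out/V_p = 218.18/120 = 1.82 A.

I_p ≈ 1.82 A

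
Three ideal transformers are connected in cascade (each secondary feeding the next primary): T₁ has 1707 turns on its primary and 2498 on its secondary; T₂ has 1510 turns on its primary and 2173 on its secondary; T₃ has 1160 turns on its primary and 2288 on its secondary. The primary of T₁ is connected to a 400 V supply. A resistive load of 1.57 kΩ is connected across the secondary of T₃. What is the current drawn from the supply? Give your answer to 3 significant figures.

Secondary of T₁: V = 400.00 × 2498/1707 = 585.35 V.
Secondary of T₂: V = 585.35 × 2173/1510 = 842.37 V.
Secondary of T₃: V = 842.37 × 2288/1160 = 1661.5 V.
I_load = 1661.5/1570 = 1.0583 A, so P_out = 1661.5 × 1.0583 = 1758.3 W.
All ideal ⇒ P_in = P_out, so I_supply = 1758.3/400 = 4.40 A.

I_supply ≈ 4.40 A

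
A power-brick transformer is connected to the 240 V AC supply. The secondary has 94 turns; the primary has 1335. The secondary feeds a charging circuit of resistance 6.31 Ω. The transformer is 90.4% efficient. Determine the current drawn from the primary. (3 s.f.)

V_s = 240 × 94/1335 = 16.899 V.
I_s = V_s/R = 16.899/6.31 = 2.6781 A.
P_out = V_s I_s = 16.899 × 2.6781 = 45.257 W.
P_in = P_out/η = 45.257/0.904 = 50.063 W.
I_p = P_in/V_p = 50.063/240 = 0.209 A.

I_p ≈ 0.209 A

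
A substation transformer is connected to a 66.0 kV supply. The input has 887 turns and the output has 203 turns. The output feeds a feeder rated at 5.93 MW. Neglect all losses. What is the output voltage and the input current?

V_out ≈ 15100 V, I_in ≈ 89.8 A

V_out = V_in × N_out/N_in = 66000 × 203/887 = 15105 V.
I_out = P/V_out = 5.93×10^6/15105 = 392.59 A.
I_in = I_out × N_out/N_in = 392.59 × 203/887 = 89.8 A.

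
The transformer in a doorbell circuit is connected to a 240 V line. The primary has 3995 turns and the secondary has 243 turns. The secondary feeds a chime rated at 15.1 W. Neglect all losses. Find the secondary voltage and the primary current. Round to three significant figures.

V_s = V_p × N_s/N_p = 240 × 243/3995 = 14.598 V.
I_s = P/V_s = 15.1/14.598 = 1.0344 A.
I_p = I_s × N_s/N_p = 1.0344 × 243/3995 = 0.0629 A.

V_s ≈ 14.6 V, I_p ≈ 0.0629 A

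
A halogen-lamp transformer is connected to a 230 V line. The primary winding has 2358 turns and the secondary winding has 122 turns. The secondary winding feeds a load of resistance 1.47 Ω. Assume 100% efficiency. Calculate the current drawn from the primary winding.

I_p ≈ 0.419 A

V_s = V_p × N_s/N_p = 230 × 122/2358 = 11.900 V.
I_s = V_s/R = 11.900/1.47 = 8.0952 A.
For an ideal transformer I_p N_p = I_s N_s, so I_p = 8.0952 × 122/2358 = 0.419 A.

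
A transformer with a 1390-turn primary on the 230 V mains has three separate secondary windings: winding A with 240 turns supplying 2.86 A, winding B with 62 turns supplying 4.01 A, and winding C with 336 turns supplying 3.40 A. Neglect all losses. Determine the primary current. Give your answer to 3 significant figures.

I_p ≈ 1.49 A

V_A = 230 × 240/1390 = 39.712 V; V_B = 230 × 62/1390 = 10.259 V; V_C = 230 × 336/1390 = 55.597 V.
P_out = V_A I_A + V_B I_B + V_C I_C = 39.712×2.86 + 10.259×4.01 + 55.597×3.40 = 113.58 + 41.139 + 189.03 = 343.75 W.
Ideal ⇒ P_in = P_out, so I_p = P_out/V_p = 343.75/230 = 1.49 A.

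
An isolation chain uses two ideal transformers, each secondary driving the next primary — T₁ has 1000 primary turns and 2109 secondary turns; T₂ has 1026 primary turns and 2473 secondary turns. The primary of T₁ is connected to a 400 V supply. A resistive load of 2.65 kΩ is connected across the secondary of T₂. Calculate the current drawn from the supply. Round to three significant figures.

I_supply ≈ 3.90 A

Secondary of T₁: V = 400.00 × 2109/1000 = 843.60 V.
Secondary of T₂: V = 843.60 × 2473/1026 = 2033.4 V.
I_load = 2033.4/2650 = 0.76730 A, so P_out = 2033.4 × 0.76730 = 1560.2 W.
All ideal ⇒ P_in = P_out, so I_supply = 1560.2/400 = 3.90 A.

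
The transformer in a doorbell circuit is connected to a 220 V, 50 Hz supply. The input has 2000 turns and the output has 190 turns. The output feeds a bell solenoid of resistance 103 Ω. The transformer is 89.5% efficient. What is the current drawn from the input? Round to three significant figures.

V_out = 220 × 190/2000 = 20.900 V.
I_out = V_out/R = 20.900/103 = 0.20291 A.
P_out = V_out I_out = 20.900 × 0.20291 = 4.2409 W.
P_in = P_out/η = 4.2409/0.895 = 4.7384 W.
I_in = P_in/V_in = 4.7384/220 = 0.0215 A.

I_in ≈ 0.0215 A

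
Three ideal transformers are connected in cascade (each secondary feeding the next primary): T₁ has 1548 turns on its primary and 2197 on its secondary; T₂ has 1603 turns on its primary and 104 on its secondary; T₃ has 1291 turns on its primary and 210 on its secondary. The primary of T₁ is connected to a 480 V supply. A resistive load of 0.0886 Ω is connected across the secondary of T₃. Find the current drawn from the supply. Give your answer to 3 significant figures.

I_supply ≈ 1.22 A

After T₁: V = 480.00 × 2197/1548 = 681.24 V.
After T₂: V = 681.24 × 104/1603 = 44.198 V.
After T₃: V = 44.198 × 210/1291 = 7.1894 V.
I_load = 7.1894/0.0886 = 81.145 A, so P_out = 7.1894 × 81.145 = 583.38 W.
All ideal ⇒ P_in = P_out, so I_supply = 583.38/480 = 1.22 A.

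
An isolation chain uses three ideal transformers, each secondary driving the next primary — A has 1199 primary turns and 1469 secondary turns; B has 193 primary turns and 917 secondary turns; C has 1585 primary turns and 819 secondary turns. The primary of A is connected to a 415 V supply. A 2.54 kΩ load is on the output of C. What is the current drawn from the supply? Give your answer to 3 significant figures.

I_supply ≈ 1.48 A

After A: V = 415.00 × 1469/1199 = 508.45 V.
After B: V = 508.45 × 917/193 = 2415.8 V.
After C: V = 2415.8 × 819/1585 = 1248.3 V.
I_load = 1248.3/2540 = 0.49145 A, so P_out = 1248.3 × 0.49145 = 613.48 W.
All ideal ⇒ P_in = P_out, so I_supply = 613.48/415 = 1.48 A.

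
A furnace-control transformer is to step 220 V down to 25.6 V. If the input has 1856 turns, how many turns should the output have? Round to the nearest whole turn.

N_out/N_in = V_out/V_in, so N_out = 1856 × 25.6/220 = 216.0 ≈ 216 turns.

N_out = 216 turns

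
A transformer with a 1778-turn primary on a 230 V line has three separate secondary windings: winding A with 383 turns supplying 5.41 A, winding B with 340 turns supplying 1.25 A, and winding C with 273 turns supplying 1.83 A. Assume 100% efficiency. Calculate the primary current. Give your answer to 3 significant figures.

V_A = 230 × 383/1778 = 49.544 V; V_B = 230 × 340/1778 = 43.982 V; V_C = 230 × 273/1778 = 35.315 V.
P_out = V_A I_A + V_B I_B + V_C I_C = 49.544×5.41 + 43.982×1.25 + 35.315×1.83 = 268.04 + 54.978 + 64.626 = 387.64 W.
Ideal ⇒ P_in = P_out, so I_p = P_out/V_p = 387.64/230 = 1.69 A.

I_p ≈ 1.69 A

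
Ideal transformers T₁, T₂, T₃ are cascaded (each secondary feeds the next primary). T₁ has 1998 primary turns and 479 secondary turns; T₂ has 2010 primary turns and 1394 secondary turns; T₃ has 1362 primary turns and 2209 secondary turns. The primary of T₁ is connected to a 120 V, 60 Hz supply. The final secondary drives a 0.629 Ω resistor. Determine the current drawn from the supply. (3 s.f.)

I_supply ≈ 13.9 A

After T₁: V = 120.00 × 479/1998 = 28.769 V.
After T₂: V = 28.769 × 1394/2010 = 19.952 V.
After T₃: V = 19.952 × 2209/1362 = 32.360 V.
I_load = 32.360/0.629 = 51.447 A, so P_out = 32.360 × 51.447 = 1664.8 W.
All ideal ⇒ P_in = P_out, so I_supply = 1664.8/120 = 13.9 A.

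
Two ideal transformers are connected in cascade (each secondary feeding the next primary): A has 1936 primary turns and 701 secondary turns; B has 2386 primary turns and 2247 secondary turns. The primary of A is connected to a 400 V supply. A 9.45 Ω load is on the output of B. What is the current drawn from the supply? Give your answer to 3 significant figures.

I_supply ≈ 4.92 A

After A: V = 400.00 × 701/1936 = 144.83 V.
After B: V = 144.83 × 2247/2386 = 136.40 V.
I_load = 136.40/9.45 = 14.434 A, so P_out = 136.40 × 14.434 = 1968.7 W.
All ideal ⇒ P_in = P_out, so I_supply = 1968.7/400 = 4.92 A.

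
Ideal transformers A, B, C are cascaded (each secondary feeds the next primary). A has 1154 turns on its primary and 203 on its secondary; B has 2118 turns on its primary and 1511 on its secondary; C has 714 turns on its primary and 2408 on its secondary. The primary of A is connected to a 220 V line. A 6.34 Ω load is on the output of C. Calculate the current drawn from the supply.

Secondary of A: V = 220.00 × 203/1154 = 38.700 V.
Secondary of B: V = 38.700 × 1511/2118 = 27.609 V.
Secondary of C: V = 27.609 × 2408/714 = 93.113 V.
I_load = 93.113/6.34 = 14.687 A, so P_out = 93.113 × 14.687 = 1367.5 W.
All ideal ⇒ P_in = P_out, so I_supply = 1367.5/220 = 6.22 A.

I_supply ≈ 6.22 A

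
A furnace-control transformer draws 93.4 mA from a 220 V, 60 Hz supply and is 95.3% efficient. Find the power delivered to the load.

P_in = V_p I_p = 220 × 0.0934 = 20.548 W.
P_out = η P_in = 0.953 × 20.548 = 19.6 W.

P_out ≈ 19.6 W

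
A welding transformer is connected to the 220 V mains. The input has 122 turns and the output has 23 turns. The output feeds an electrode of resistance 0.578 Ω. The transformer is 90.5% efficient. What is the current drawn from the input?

V_out = 220 × 23/122 = 41.475 V.
I_out = V_out/R = 41.475/0.578 = 71.757 A.
P_out = V_out I_out = 41.475 × 71.757 = 2976.1 W.
P_in = P_out/η = 2976.1/0.905 = 3288.6 W.
I_in = P_in/V_in = 3288.6/220 = 14.9 A.

I_in ≈ 14.9 A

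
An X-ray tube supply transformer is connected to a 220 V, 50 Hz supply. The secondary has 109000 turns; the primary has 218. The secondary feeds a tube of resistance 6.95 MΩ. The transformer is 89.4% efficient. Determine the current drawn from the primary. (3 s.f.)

V_s = 220 × 109000/218 = 110000 V.
I_s = V_s/R = 110000/(6.95×10^6) = 0.015827 A.
P_out = V_s I_s = 110000 × 0.015827 = 1741.0 W.
P_in = P_out/η = 1741.0/0.894 = 1947.4 W.
I_p = P_in/V_p = 1947.4/220 = 8.85 A.

I_p ≈ 8.85 A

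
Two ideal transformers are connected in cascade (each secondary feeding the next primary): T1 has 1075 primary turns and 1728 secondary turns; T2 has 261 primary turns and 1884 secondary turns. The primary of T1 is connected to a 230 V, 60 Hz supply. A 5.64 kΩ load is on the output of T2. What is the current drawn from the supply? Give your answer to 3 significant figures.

I_supply ≈ 5.49 A

Secondary of T1: V = 230.00 × 1728/1075 = 369.71 V.
Secondary of T2: V = 369.71 × 1884/261 = 2668.7 V.
I_load = 2668.7/5640 = 0.47318 A, so P_out = 2668.7 × 0.47318 = 1262.8 W.
All ideal ⇒ P_in = P_out, so I_supply = 1262.8/230 = 5.49 A.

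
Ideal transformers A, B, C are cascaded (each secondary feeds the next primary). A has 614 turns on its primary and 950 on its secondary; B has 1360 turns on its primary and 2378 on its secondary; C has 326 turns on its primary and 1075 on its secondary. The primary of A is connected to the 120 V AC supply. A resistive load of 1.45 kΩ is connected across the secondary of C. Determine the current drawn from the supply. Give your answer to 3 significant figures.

I_supply ≈ 6.59 A

Secondary of A: V = 120.00 × 950/614 = 185.67 V.
Secondary of B: V = 185.67 × 2378/1360 = 324.65 V.
Secondary of C: V = 324.65 × 1075/326 = 1070.5 V.
I_load = 1070.5/1450 = 0.73830 A, so P_out = 1070.5 × 0.73830 = 790.37 W.
All ideal ⇒ P_in = P_out, so I_supply = 790.37/120 = 6.59 A.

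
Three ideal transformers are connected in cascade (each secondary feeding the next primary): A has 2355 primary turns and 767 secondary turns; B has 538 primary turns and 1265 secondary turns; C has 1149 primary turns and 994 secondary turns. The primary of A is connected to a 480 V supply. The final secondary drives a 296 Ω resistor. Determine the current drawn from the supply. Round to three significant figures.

I_supply ≈ 0.712 A

Secondary of A: V = 480.00 × 767/2355 = 156.33 V.
Secondary of B: V = 156.33 × 1265/538 = 367.58 V.
Secondary of C: V = 367.58 × 994/1149 = 318.00 V.
I_load = 318.00/296 = 1.0743 A, so P_out = 318.00 × 1.0743 = 341.62 W.
All ideal ⇒ P_in = P_out, so I_supply = 341.62/480 = 0.712 A.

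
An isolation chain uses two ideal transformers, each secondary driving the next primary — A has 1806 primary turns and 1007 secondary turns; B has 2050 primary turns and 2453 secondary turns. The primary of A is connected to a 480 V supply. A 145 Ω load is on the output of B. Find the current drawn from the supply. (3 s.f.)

Secondary of A: V = 480.00 × 1007/1806 = 267.64 V.
Secondary of B: V = 267.64 × 2453/2050 = 320.26 V.
I_load = 320.26/145 = 2.2087 A, so P_out = 320.26 × 2.2087 = 707.34 W.
All ideal ⇒ P_in = P_out, so I_supply = 707.34/480 = 1.47 A.

I_supply ≈ 1.47 A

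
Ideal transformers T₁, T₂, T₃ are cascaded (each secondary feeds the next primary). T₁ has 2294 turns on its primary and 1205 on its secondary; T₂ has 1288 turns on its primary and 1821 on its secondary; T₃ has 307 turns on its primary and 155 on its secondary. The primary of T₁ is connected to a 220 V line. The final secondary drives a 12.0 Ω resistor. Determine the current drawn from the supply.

I_supply ≈ 2.58 A

After T₁: V = 220.00 × 1205/2294 = 115.56 V.
After T₂: V = 115.56 × 1821/1288 = 163.38 V.
After T₃: V = 163.38 × 155/307 = 82.490 V.
I_load = 82.490/12.0 = 6.8742 A, so P_out = 82.490 × 6.8742 = 567.06 W.
All ideal ⇒ P_in = P_out, so I_supply = 567.06/220 = 2.58 A.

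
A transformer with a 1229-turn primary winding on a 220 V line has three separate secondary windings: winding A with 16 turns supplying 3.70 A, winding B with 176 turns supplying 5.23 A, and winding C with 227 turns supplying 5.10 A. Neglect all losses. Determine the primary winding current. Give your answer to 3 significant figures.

I_p ≈ 1.74 A

V_A = 220 × 16/1229 = 2.8641 V; V_B = 220 × 176/1229 = 31.505 V; V_C = 220 × 227/1229 = 40.635 V.
P_out = V_A I_A + V_B I_B + V_C I_C = 2.8641×3.70 + 31.505×5.23 + 40.635×5.10 = 10.597 + 164.77 + 207.24 = 382.61 W.
Ideal ⇒ P_in = P_out, so I_p = P_out/V_p = 382.61/220 = 1.74 A.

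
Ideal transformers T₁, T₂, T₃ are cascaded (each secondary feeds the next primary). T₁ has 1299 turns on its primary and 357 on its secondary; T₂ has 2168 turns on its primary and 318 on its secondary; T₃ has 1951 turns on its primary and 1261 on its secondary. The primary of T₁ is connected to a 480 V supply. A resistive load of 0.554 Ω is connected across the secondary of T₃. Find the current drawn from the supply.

After T₁: V = 480.00 × 357/1299 = 131.92 V.
After T₂: V = 131.92 × 318/2168 = 19.349 V.
After T₃: V = 19.349 × 1261/1951 = 12.506 V.
I_load = 12.506/0.554 = 22.574 A, so P_out = 12.506 × 22.574 = 282.32 W.
All ideal ⇒ P_in = P_out, so I_supply = 282.32/480 = 0.588 A.

I_supply ≈ 0.588 A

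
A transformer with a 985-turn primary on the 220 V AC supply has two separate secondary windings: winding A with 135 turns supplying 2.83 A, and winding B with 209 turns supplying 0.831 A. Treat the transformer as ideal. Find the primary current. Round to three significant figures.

I_p ≈ 0.564 A

V_A = 220 × 135/985 = 30.152 V; V_B = 220 × 209/985 = 46.680 V.
P_out = V_A I_A + V_B I_B = 30.152×2.83 + 46.680×0.831 = 85.331 + 38.791 = 124.12 W.
Ideal ⇒ P_in = P_out, so I_p = P_out/V_p = 124.12/220 = 0.564 A.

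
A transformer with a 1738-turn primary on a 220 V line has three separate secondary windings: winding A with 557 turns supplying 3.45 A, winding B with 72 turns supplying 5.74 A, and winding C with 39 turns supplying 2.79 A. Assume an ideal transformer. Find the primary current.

I_p ≈ 1.41 A

V_A = 220 × 557/1738 = 70.506 V; V_B = 220 × 72/1738 = 9.1139 V; V_C = 220 × 39/1738 = 4.9367 V.
P_out = V_A I_A + V_B I_B + V_C I_C = 70.506×3.45 + 9.1139×5.74 + 4.9367×2.79 = 243.25 + 52.314 + 13.773 = 309.33 W.
Ideal ⇒ P_in = P_out, so I_p = P_out/V_p = 309.33/220 = 1.41 A.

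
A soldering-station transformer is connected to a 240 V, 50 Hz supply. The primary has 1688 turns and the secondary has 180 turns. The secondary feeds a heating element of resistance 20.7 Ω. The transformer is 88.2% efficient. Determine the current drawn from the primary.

I_p ≈ 0.149 A

V_s = 240 × 180/1688 = 25.592 V.
I_s = V_s/R = 25.592/20.7 = 1.2363 A.
P_out = V_s I_s = 25.592 × 1.2363 = 31.641 W.
P_in = P_out/η = 31.641/0.882 = 35.874 W.
I_p = P_in/V_p = 35.874/240 = 0.149 A.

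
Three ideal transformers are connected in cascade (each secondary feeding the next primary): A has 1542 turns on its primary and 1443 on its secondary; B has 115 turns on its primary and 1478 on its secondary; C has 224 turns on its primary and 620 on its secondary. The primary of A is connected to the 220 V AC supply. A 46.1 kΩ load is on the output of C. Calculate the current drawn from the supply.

Secondary of A: V = 220.00 × 1443/1542 = 205.88 V.
Secondary of B: V = 205.88 × 1478/115 = 2645.9 V.
Secondary of C: V = 2645.9 × 620/224 = 7323.6 V.
I_load = 7323.6/46100 = 0.15886 A, so P_out = 7323.6 × 0.15886 = 1163.5 W.
All ideal ⇒ P_in = P_out, so I_supply = 1163.5/220 = 5.29 A.

I_supply ≈ 5.29 A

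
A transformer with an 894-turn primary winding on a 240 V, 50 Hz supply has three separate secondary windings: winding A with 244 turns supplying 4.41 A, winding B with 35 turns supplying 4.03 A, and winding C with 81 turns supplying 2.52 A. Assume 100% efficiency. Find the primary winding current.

I_p ≈ 1.59 A

V_A = 240 × 244/894 = 65.503 V; V_B = 240 × 35/894 = 9.3960 V; V_C = 240 × 81/894 = 21.745 V.
P_out = V_A I_A + V_B I_B + V_C I_C = 65.503×4.41 + 9.3960×4.03 + 21.745×2.52 = 288.87 + 37.866 + 54.797 = 381.53 W.
Ideal ⇒ P_in = P_out, so I_p = P_out/V_p = 381.53/240 = 1.59 A.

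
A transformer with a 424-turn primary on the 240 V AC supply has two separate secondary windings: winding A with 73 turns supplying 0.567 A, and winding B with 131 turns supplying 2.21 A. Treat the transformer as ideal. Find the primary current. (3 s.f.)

I_p ≈ 0.780 A

V_A = 240 × 73/424 = 41.321 V; V_B = 240 × 131/424 = 74.151 V.
P_out = V_A I_A + V_B I_B = 41.321×0.567 + 74.151×2.21 = 23.429 + 163.87 = 187.30 W.
Ideal ⇒ P_in = P_out, so I_p = P_out/V_p = 187.30/240 = 0.780 A.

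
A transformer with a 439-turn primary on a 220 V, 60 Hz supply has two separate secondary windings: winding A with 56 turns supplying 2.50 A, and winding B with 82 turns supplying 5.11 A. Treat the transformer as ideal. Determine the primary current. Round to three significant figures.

V_A = 220 × 56/439 = 28.064 V; V_B = 220 × 82/439 = 41.093 V.
P_out = V_A I_A + V_B I_B = 28.064×2.50 + 41.093×5.11 = 70.159 + 209.99 = 280.15 W.
Ideal ⇒ P_in = P_out, so I_p = P_out/V_p = 280.15/220 = 1.27 A.

I_p ≈ 1.27 A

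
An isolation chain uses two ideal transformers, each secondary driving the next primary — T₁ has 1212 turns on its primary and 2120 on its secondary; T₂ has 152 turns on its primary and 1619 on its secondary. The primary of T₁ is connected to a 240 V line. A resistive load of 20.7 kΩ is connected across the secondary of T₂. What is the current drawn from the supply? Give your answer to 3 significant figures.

I_supply ≈ 4.02 A

After T₁: V = 240.00 × 2120/1212 = 419.80 V.
After T₂: V = 419.80 × 1619/152 = 4471.4 V.
I_load = 4471.4/20700 = 0.21601 A, so P_out = 4471.4 × 0.21601 = 965.88 W.
All ideal ⇒ P_in = P_out, so I_supply = 965.88/240 = 4.02 A.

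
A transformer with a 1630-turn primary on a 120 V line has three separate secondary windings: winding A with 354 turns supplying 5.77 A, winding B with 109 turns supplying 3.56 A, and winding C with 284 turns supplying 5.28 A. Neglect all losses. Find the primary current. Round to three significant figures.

I_p ≈ 2.41 A

V_A = 120 × 354/1630 = 26.061 V; V_B = 120 × 109/1630 = 8.0245 V; V_C = 120 × 284/1630 = 20.908 V.
P_out = V_A I_A + V_B I_B + V_C I_C = 26.061×5.77 + 8.0245×3.56 + 20.908×5.28 = 150.37 + 28.567 + 110.39 = 289.34 W.
Ideal ⇒ P_in = P_out, so I_p = P_out/V_p = 289.34/120 = 2.41 A.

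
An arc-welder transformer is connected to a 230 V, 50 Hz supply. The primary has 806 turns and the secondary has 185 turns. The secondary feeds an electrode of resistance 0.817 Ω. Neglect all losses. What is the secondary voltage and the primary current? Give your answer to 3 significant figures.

V_s = V_p × N_s/N_p = 230 × 185/806 = 52.792 V.
I_s = V_s/R = 52.792/0.817 = 64.616 A.
I_p = I_s × N_s/N_p = 64.616 × 185/806 = 14.8 A.

V_s ≈ 52.8 V, I_p ≈ 14.8 A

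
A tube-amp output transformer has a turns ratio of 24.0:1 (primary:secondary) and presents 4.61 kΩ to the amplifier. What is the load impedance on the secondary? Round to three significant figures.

Z_s = Z_p/(N_p/N_s)² = 4610/24.0² = 8.00 Ω.

Z_s ≈ 8.00 Ω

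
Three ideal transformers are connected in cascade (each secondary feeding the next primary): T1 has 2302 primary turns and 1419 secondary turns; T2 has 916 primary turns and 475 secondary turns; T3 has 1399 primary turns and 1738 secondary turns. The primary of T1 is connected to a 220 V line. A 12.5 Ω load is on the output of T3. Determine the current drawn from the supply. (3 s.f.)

After T1: V = 220.00 × 1419/2302 = 135.61 V.
After T2: V = 135.61 × 475/916 = 70.323 V.
After T3: V = 70.323 × 1738/1399 = 87.363 V.
I_load = 87.363/12.5 = 6.9891 A, so P_out = 87.363 × 6.9891 = 610.59 W.
All ideal ⇒ P_in = P_out, so I_supply = 610.59/220 = 2.78 A.

I_supply ≈ 2.78 A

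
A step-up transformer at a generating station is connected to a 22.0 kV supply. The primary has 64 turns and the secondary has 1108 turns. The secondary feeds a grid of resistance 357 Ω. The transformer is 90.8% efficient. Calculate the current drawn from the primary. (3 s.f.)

V_s = 22000 × 1108/64 = 380880 V.
I_s = V_s/R = 380880/357 = 1066.9 A.
P_out = V_s I_s = 380880 × 1066.9 = 4.0635×10^8 W.
P_in = P_out/η = 4.0635×10^8/0.908 = 4.4752×10^8 W.
I_p = P_in/V_p = 4.4752×10^8/22000 = 20300 A.

I_p ≈ 20300 A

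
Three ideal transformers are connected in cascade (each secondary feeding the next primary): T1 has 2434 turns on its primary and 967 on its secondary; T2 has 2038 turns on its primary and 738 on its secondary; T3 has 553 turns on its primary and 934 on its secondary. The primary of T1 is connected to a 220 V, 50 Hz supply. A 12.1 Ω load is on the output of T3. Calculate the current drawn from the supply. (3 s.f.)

I_supply ≈ 1.07 A

After T1: V = 220.00 × 967/2434 = 87.403 V.
After T2: V = 87.403 × 738/2038 = 31.651 V.
After T3: V = 31.651 × 934/553 = 53.457 V.
I_load = 53.457/12.1 = 4.4179 A, so P_out = 53.457 × 4.4179 = 236.17 W.
All ideal ⇒ P_in = P_out, so I_supply = 236.17/220 = 1.07 A.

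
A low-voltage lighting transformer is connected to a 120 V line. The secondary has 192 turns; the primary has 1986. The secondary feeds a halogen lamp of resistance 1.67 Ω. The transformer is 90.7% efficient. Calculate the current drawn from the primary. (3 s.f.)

V_s = 120 × 192/1986 = 11.601 V.
I_s = V_s/R = 11.601/1.67 = 6.9468 A.
P_out = V_s I_s = 11.601 × 6.9468 = 80.592 W.
P_in = P_out/η = 80.592/0.907 = 88.855 W.
I_p = P_in/V_p = 88.855/120 = 0.740 A.

I_p ≈ 0.740 A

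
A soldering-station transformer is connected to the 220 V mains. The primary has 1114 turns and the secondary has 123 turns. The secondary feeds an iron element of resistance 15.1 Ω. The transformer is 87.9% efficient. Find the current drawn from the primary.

I_p ≈ 0.202 A

V_s = 220 × 123/1114 = 24.291 V.
I_s = V_s/R = 24.291/15.1 = 1.6087 A.
P_out = V_s I_s = 24.291 × 1.6087 = 39.076 W.
P_in = P_out/η = 39.076/0.879 = 44.455 W.
I_p = P_in/V_p = 44.455/220 = 0.202 A.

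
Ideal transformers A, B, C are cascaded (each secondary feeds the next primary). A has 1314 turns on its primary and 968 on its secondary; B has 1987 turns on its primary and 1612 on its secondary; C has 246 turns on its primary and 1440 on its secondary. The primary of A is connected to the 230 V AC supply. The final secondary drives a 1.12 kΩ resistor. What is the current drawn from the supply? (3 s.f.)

I_supply ≈ 2.51 A

After A: V = 230.00 × 968/1314 = 169.44 V.
After B: V = 169.44 × 1612/1987 = 137.46 V.
After C: V = 137.46 × 1440/246 = 804.64 V.
I_load = 804.64/1120 = 0.71843 A, so P_out = 804.64 × 0.71843 = 578.08 W.
All ideal ⇒ P_in = P_out, so I_supply = 578.08/230 = 2.51 A.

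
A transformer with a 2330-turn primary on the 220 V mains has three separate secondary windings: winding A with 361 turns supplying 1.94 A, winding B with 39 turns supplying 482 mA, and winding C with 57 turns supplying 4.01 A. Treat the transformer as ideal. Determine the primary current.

V_A = 220 × 361/2330 = 34.086 V; V_B = 220 × 39/2330 = 3.6824 V; V_C = 220 × 57/2330 = 5.3820 V.
P_out = V_A I_A + V_B I_B + V_C I_C = 34.086×1.94 + 3.6824×0.482 + 5.3820×4.01 = 66.127 + 1.7749 + 21.582 = 89.483 W.
Ideal ⇒ P_in = P_out, so I_p = P_out/V_p = 89.483/220 = 0.407 A.

I_p ≈ 0.407 A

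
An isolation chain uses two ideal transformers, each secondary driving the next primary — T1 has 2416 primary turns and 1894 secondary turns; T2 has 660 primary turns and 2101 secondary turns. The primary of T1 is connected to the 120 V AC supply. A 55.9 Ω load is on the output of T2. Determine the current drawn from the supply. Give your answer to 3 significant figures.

I_supply ≈ 13.4 A

After T1: V = 120.00 × 1894/2416 = 94.073 V.
After T2: V = 94.073 × 2101/660 = 299.47 V.
I_load = 299.47/55.9 = 5.3572 A, so P_out = 299.47 × 5.3572 = 1604.3 W.
All ideal ⇒ P_in = P_out, so I_supply = 1604.3/120 = 13.4 A.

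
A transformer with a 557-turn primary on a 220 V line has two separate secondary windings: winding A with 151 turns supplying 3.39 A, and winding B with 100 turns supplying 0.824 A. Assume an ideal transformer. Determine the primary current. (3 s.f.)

V_A = 220 × 151/557 = 59.641 V; V_B = 220 × 100/557 = 39.497 V.
P_out = V_A I_A + V_B I_B = 59.641×3.39 + 39.497×0.824 = 202.18 + 32.546 = 234.73 W.
Ideal ⇒ P_in = P_out, so I_p = P_out/V_p = 234.73/220 = 1.07 A.

I_p ≈ 1.07 A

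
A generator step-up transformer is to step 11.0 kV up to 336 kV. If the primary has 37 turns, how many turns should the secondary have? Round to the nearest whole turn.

N_s/N_p = V_s/V_p, so N_s = 37 × 336000/11000 = 1130.2 ≈ 1130 turns.

N_s = 1130 turns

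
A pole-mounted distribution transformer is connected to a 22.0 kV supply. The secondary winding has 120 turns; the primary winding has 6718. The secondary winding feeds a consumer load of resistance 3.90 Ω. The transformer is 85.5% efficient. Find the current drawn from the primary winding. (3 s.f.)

V_s = 22000 × 120/6718 = 392.97 V.
I_s = V_s/R = 392.97/3.90 = 100.76 A.
P_out = V_s I_s = 392.97 × 100.76 = 39597 W.
P_in = P_out/η = 39597/0.855 = 46312 W.
I_p = P_in/V_p = 46312/22000 = 2.11 A.

I_p ≈ 2.11 A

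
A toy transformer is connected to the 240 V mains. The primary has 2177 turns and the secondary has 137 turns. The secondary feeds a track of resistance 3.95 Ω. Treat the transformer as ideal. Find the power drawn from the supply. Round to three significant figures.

P ≈ 57.7 W

V_s = V_p × N_s/N_p = 240 × 137/2177 = 15.103 V.
I_s = V_s/R = 15.103/3.95 = 3.8236 A.
I_p = I_s × N_s/N_p = 3.8236 × 137/2177 = 0.24062 A.
P = V_p I_p = 240 × 0.24062 = 57.7 W.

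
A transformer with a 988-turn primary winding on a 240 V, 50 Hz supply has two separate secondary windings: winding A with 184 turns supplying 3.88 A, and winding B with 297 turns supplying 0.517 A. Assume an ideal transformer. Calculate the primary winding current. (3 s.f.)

V_A = 240 × 184/988 = 44.696 V; V_B = 240 × 297/988 = 72.146 V.
P_out = V_A I_A + V_B I_B = 44.696×3.88 + 72.146×0.517 = 173.42 + 37.299 = 210.72 W.
Ideal ⇒ P_in = P_out, so I_p = P_out/V_p = 210.72/240 = 0.878 A.

I_p ≈ 0.878 A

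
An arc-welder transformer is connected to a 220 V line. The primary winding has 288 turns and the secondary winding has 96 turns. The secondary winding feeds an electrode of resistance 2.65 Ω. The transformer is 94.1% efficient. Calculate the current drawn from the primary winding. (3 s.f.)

V_s = 220 × 96/288 = 73.333 V.
I_s = V_s/R = 73.333/2.65 = 27.673 A.
P_out = V_s I_s = 73.333 × 27.673 = 2029.4 W.
P_in = P_out/η = 2029.4/0.941 = 2156.6 W.
I_p = P_in/V_p = 2156.6/220 = 9.80 A.

I_p ≈ 9.80 A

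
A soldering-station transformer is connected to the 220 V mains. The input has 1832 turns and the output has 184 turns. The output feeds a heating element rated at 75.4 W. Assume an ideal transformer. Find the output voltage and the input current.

V_out ≈ 22.1 V, I_in ≈ 0.343 A

V_out = V_in × N_out/N_in = 220 × 184/1832 = 22.096 V.
I_out = P/V_out = 75.4/22.096 = 3.4124 A.
I_in = I_out × N_out/N_in = 3.4124 × 184/1832 = 0.343 A.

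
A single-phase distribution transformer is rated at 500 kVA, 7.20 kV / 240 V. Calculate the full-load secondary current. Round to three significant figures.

I_s ≈ 2080 A

I_s = S/V_s = 500000/240 = 2080 A.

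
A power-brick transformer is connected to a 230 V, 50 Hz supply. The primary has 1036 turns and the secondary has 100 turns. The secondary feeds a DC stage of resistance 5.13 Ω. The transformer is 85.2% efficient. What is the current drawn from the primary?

V_s = 230 × 100/1036 = 22.201 V.
I_s = V_s/R = 22.201/5.13 = 4.3276 A.
P_out = V_s I_s = 22.201 × 4.3276 = 96.077 W.
P_in = P_out/η = 96.077/0.852 = 112.77 W.
I_p = P_in/V_p = 112.77/230 = 0.490 A.

I_p ≈ 0.490 A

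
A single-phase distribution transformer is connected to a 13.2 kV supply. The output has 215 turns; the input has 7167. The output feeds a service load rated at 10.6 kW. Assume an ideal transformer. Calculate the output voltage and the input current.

V_out = V_in × N_out/N_in = 13200 × 215/7167 = 395.98 V.
I_out = P/V_out = 10600/395.98 = 26.769 A.
I_in = I_out × N_out/N_in = 26.769 × 215/7167 = 0.803 A.

V_out ≈ 396 V, I_in ≈ 0.803 A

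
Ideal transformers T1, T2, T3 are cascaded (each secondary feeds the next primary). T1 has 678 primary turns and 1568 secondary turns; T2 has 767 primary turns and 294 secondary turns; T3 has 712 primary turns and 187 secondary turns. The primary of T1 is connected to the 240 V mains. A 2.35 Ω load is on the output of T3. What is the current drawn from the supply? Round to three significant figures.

Secondary of T1: V = 240.00 × 1568/678 = 555.04 V.
Secondary of T2: V = 555.04 × 294/767 = 212.75 V.
Secondary of T3: V = 212.75 × 187/712 = 55.878 V.
I_load = 55.878/2.35 = 23.778 A, so P_out = 55.878 × 23.778 = 1328.7 W.
All ideal ⇒ P_in = P_out, so I_supply = 1328.7/240 = 5.54 A.

I_supply ≈ 5.54 A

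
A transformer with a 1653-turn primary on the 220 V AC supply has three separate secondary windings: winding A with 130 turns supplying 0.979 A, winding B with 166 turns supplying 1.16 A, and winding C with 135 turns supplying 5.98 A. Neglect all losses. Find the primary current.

V_A = 220 × 130/1653 = 17.302 V; V_B = 220 × 166/1653 = 22.093 V; V_C = 220 × 135/1653 = 17.967 V.
P_out = V_A I_A + V_B I_B + V_C I_C = 17.302×0.979 + 22.093×1.16 + 17.967×5.98 = 16.939 + 25.628 + 107.44 = 150.01 W.
Ideal ⇒ P_in = P_out, so I_p = P_out/V_p = 150.01/220 = 0.682 A.

I_p ≈ 0.682 A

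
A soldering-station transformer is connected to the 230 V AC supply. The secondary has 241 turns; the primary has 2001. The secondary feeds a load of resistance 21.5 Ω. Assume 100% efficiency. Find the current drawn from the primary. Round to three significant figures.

V_s = V_p × N_s/N_p = 230 × 241/2001 = 27.701 V.
I_s = V_s/R = 27.701/21.5 = 1.2884 A.
For an ideal transformer I_p N_p = I_s N_s, so I_p = 1.2884 × 241/2001 = 0.155 A.

I_p ≈ 0.155 A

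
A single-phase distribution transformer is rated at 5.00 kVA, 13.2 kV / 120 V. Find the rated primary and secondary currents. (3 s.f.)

I_p = S/V_p = 5000/13200 = 0.379 A.
I_s = S/V_s = 5000/120 = 41.7 A.

I_p ≈ 0.379 A, I_s ≈ 41.7 A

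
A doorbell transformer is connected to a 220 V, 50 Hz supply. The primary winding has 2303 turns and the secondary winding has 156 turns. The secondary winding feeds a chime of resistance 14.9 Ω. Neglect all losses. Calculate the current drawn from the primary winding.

V_s = V_p × N_s/N_p = 220 × 156/2303 = 14.902 V.
I_s = V_s/R = 14.902/14.9 = 1.0002 A.
For an ideal transformer I_p N_p = I_s N_s, so I_p = 1.0002 × 156/2303 = 0.0677 A.

I_p ≈ 0.0677 A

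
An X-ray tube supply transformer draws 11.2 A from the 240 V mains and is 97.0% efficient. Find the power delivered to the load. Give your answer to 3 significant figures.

P_out ≈ 2610 W

P_in = V_p I_p = 240 × 11.2 = 2688.0 W.
P_out = η P_in = 0.970 × 2688.0 = 2610 W.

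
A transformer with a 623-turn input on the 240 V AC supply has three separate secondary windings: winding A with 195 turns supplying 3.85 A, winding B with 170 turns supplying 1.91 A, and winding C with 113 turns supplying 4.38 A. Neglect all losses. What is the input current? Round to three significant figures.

V_A = 240 × 195/623 = 75.120 V; V_B = 240 × 170/623 = 65.490 V; V_C = 240 × 113/623 = 43.531 V.
P_out = V_A I_A + V_B I_B + V_C I_C = 75.120×3.85 + 65.490×1.91 + 43.531×4.38 = 289.21 + 125.09 + 190.67 = 604.97 W.
Ideal ⇒ P_in = P_out, so I_in = P_out/V_in = 604.97/240 = 2.52 A.

I_in ≈ 2.52 A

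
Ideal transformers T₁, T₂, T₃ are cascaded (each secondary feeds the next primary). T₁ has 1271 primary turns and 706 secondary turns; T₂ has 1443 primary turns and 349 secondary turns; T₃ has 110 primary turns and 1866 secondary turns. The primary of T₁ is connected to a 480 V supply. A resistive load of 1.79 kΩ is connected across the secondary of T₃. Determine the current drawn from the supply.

Secondary of T₁: V = 480.00 × 706/1271 = 266.62 V.
Secondary of T₂: V = 266.62 × 349/1443 = 64.485 V.
Secondary of T₃: V = 64.485 × 1866/110 = 1093.9 V.
I_load = 1093.9/1790 = 0.61112 A, so P_out = 1093.9 × 0.61112 = 668.50 W.
All ideal ⇒ P_in = P_out, so I_supply = 668.50/480 = 1.39 A.

I_supply ≈ 1.39 A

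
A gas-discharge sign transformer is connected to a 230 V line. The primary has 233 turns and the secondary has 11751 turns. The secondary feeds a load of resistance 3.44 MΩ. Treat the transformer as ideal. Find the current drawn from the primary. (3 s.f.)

I_p ≈ 0.170 A

V_s = V_p × N_s/N_p = 230 × 11751/233 = 11600 V.
I_s = V_s/R = 11600/(3.44×10^6) = 0.0033720 A.
For an ideal transformer I_p N_p = I_s N_s, so I_p = 0.0033720 × 11751/233 = 0.170 A.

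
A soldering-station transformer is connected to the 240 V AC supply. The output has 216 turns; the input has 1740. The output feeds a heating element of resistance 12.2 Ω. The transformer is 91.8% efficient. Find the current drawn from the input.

I_in ≈ 0.330 A

V_out = 240 × 216/1740 = 29.793 V.
I_out = V_out/R = 29.793/12.2 = 2.4421 A.
P_out = V_out I_out = 29.793 × 2.4421 = 72.756 W.
P_in = P_out/η = 72.756/0.918 = 79.255 W.
I_in = P_in/V_in = 79.255/240 = 0.330 A.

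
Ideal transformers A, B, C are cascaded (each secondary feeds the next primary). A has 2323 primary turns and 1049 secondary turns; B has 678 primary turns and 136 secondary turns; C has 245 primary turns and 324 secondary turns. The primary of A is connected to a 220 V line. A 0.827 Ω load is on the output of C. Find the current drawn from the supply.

I_supply ≈ 3.82 A

After A: V = 220.00 × 1049/2323 = 99.346 V.
After B: V = 99.346 × 136/678 = 19.928 V.
After C: V = 19.928 × 324/245 = 26.353 V.
I_load = 26.353/0.827 = 31.866 A, so P_out = 26.353 × 31.866 = 839.79 W.
All ideal ⇒ P_in = P_out, so I_supply = 839.79/220 = 3.82 A.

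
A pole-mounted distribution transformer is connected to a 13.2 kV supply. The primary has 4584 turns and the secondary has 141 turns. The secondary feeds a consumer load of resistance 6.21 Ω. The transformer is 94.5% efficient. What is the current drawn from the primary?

I_p ≈ 2.13 A

V_s = 13200 × 141/4584 = 406.02 V.
I_s = V_s/R = 406.02/6.21 = 65.382 A.
P_out = V_s I_s = 406.02 × 65.382 = 26546 W.
P_in = P_out/η = 26546/0.945 = 28091 W.
I_p = P_in/V_p = 28091/13200 = 2.13 A.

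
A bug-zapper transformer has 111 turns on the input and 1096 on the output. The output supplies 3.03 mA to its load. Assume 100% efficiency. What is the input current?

I_in ≈ 0.0299 A

For an ideal transformer I_in/I_out = N_out/N_in, so I_in = 0.00303 × 1096/111 = 0.0299 A.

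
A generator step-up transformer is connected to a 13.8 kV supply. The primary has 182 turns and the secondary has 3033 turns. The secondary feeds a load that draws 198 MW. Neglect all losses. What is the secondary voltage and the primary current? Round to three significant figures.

V_s = V_p × N_s/N_p = 13800 × 3033/182 = 229970 V.
I_s = P/V_s = 1.98×10^8/229970 = 860.96 A.
I_p = I_s × N_s/N_p = 860.96 × 3033/182 = 14300 A.

V_s ≈ 230000 V, I_p ≈ 14300 A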